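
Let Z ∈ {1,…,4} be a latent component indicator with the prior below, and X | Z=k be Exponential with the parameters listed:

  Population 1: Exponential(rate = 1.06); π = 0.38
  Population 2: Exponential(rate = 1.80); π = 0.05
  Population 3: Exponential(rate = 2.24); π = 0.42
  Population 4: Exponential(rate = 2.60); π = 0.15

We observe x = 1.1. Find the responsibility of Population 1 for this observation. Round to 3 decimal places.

By Bayes' theorem, P(k | x) = π_k f_k(x) / Σ_j π_j f_j(x).
Exponential densities:
  p_1 = 1.06·e^(−1.06·1.1) = 1.06·e^(−1.1660) = 0.330308
  p_2 = 1.80·e^(−1.80·1.1) = 1.80·e^(−1.9800) = 0.248525
  p_3 = 2.24·e^(−2.24·1.1) = 2.24·e^(−2.4640) = 0.19061
  p_4 = 2.60·e^(−2.60·1.1) = 2.60·e^(−2.8600) = 0.148899
Weight by the priors:
  π_1·p_1 = 0.38 × 0.330308 = 0.125517
  π_2·p_2 = 0.05 × 0.248525 = 0.0124262
  π_3·p_3 = 0.42 × 0.19061 = 0.0800563
  π_4·p_4 = 0.15 × 0.148899 = 0.0223348
Denominator: 0.125517 + 0.0124262 + 0.0800563 + 0.0223348 = 0.240334
P(Population 1 | x) = 0.125517 / 0.240334 ≈ 0.522

0.522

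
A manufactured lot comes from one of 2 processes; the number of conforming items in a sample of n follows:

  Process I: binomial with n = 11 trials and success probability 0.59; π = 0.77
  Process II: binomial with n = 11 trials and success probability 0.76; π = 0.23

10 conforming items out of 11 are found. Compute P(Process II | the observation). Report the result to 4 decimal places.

Apply Bayes' rule: the posterior for each component is proportional to its prior times its likelihood at x.
Evaluate each component's likelihood at the observed value:
  f_I = C(11,10)·0.59^10·0.41^1 = 11·0.00511117·0.41 = 0.0230514
  f_II = C(11,10)·0.76^10·0.24^1 = 11·0.0642889·0.24 = 0.169723
Unnormalised posteriors:
  π_I·f_I = 0.77 × 0.0230514 = 0.0177496
  π_II·f_II = 0.23 × 0.169723 = 0.0390362
Denominator: 0.0177496 + 0.0390362 = 0.0567858
P(Process II | data) = 0.0390362 / 0.0567858 ≈ 0.6874

0.6874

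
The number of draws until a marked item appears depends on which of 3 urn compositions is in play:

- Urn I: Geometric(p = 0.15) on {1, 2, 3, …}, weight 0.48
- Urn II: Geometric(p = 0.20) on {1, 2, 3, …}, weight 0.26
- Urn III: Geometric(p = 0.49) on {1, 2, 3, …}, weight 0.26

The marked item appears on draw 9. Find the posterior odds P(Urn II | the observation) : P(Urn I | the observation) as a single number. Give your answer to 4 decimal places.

0.4447

Posterior odds = (π_i f_i(x)) / (π_j f_j(x)); the normalising sum cancels.
Geometric probabilities:
  L_I = 0.0408736
  L_II = 0.0335544
  L_III = 0.00224263
0.00872415 / 0.0196193 ≈ 0.4447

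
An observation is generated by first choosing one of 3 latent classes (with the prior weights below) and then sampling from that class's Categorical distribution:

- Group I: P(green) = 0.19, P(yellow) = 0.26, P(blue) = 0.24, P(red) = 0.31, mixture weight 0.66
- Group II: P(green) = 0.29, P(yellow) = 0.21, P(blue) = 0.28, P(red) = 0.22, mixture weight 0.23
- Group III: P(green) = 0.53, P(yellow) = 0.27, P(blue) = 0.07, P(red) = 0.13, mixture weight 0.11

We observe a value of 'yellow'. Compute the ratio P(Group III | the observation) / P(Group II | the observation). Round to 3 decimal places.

Since P(k|x) ∝ w_k f_k(x), the posterior odds are w_i f_i(x) / (w_j f_j(x)).
Categorical probabilities:
  L_I = 0.26
  L_II = 0.21
  L_III = 0.27
Posterior odds = (w_III·L_III) / (w_II·L_II) = (0.11·0.27) / (0.23·0.21) = 0.0297 / 0.0483 ≈ 0.615

0.615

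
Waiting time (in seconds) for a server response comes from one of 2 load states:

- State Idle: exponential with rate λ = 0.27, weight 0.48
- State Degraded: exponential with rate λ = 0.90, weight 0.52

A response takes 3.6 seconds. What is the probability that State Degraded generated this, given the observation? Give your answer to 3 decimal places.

The responsibility of component k is w_k f_k(x) divided by Σ_j w_j f_j(x).
Evaluate each component's likelihood at the observed value:
  f_Idle = 0.102148
  f_Degraded = 0.0352475
Weight by the priors:
  w_Idle·f_Idle = 0.48 × 0.102148 = 0.049031
  w_Degraded·f_Degraded = 0.52 × 0.0352475 = 0.0183287
Normaliser: 0.049031 + 0.0183287 = 0.0673597
P(State Degraded | 3.6 seconds) ≈ 0.272

0.272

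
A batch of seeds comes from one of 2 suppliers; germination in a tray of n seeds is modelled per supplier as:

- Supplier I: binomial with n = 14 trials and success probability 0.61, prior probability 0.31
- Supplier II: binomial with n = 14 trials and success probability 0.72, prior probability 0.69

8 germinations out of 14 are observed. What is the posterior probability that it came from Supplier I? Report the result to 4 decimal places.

P(component k | x) = w_k·f_k(x) / marginal(x), where marginal(x) = Σ_j w_j·f_j(x).
Component likelihoods at x = 8 germinations out of 14:
  p_I = C(14,8)·0.61^8·0.39^6 = 3003·0.0191707·0.00351874 = 0.202573
  p_II = C(14,8)·0.72^8·0.28^6 = 3003·0.0722204·0.00048189 = 0.104511
Unnormalised posteriors:
  w_I·p_I = 0.31 × 0.202573 = 0.0627976
  w_II·p_II = 0.69 × 0.104511 = 0.0721128
Evidence: 0.0627976 + 0.0721128 = 0.13491
P(Supplier I | 8 germinations out of 14) = 0.0627976 / 0.13491 ≈ 0.4655

0.4655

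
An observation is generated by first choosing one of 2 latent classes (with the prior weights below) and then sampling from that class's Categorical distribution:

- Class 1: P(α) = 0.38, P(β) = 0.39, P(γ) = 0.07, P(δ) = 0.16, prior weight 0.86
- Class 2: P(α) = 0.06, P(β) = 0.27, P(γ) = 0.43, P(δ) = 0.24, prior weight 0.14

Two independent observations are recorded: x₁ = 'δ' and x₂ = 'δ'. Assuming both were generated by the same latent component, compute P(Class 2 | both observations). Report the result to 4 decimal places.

0.2681

Apply Bayes' rule: the posterior for each component is proportional to its prior times its likelihood at x.
Since both observations come from the same component, the likelihood for component k is f_k(x₁)·f_k(x₂).
  f_1 = [P(δ | comp) = 0.16] × [0.16] = 0.0256
  f_2 = [P(δ | comp) = 0.24] × [0.24] = 0.0576
Multiply by the mixture weights:
  π_1·f_1 = 0.86 × 0.0256 = 0.022016
  π_2·f_2 = 0.14 × 0.0576 = 0.008064
Evidence: 0.022016 + 0.008064 = 0.03008
So the posterior for Class 2 is 0.008064 / 0.03008 ≈ 0.2681.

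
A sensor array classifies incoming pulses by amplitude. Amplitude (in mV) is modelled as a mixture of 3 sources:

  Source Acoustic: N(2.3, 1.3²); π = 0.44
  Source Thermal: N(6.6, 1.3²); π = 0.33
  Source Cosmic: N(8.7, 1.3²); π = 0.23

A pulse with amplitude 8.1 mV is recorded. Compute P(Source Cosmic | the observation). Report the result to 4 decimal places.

0.5493

Apply Bayes' rule: the posterior for each component is proportional to its prior times its likelihood at x.
Normal densities:
  f_Acoustic = 1.46076e-05
  f_Thermal = 0.157712
  f_Cosmic = 0.275874
Prior × likelihood for each component:
  π_Acoustic·f_Acoustic = 0.44 × 1.46076e-05 = 6.42736e-06
  π_Thermal·f_Thermal = 0.33 × 0.157712 = 0.052045
  π_Cosmic·f_Cosmic = 0.23 × 0.275874 = 0.063451
Marginal: 6.42736e-06 + 0.052045 + 0.063451 = 0.115502
So the posterior for Source Cosmic is 0.063451 / 0.115502 ≈ 0.5493.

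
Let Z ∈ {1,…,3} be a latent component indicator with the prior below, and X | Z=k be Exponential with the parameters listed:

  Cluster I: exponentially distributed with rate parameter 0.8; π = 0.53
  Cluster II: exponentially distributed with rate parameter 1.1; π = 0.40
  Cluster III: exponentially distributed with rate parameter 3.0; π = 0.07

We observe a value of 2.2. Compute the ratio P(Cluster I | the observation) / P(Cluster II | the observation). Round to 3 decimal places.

The posterior odds equal the prior odds times the likelihood ratio: (π_i/π_j)·(f_i(x)/f_j(x)).
Exponential densities:
  p_I = 0.8·e^(−0.8·2.2) = 0.8·e^(−1.7600) = 0.137636
  p_II = 1.1·e^(−1.1·2.2) = 1.1·e^(−2.4200) = 0.0978138
  p_III = 3.0·e^(−3.0·2.2) = 3.0·e^(−6.6000) = 0.0040811
0.072947 / 0.0391255 ≈ 1.864

1.864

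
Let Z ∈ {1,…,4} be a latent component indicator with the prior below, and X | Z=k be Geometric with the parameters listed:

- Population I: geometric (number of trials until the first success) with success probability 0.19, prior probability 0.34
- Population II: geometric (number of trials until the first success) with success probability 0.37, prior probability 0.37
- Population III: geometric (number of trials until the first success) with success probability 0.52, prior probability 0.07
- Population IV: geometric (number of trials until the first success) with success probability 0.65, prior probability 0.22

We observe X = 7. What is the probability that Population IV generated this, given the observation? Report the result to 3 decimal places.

P(component k | x) = π_k·f_k(x) / marginal(x), where marginal(x) = Σ_j π_j·f_j(x).
Evaluate each component's likelihood at the observed value:
  p_I = 0.0536616
  p_II = 0.0231337
  p_III = 0.00635991
  p_IV = 0.00119487
Weight by the priors:
  π_I·p_I = 0.34 × 0.0536616 = 0.0182449
  π_II·p_II = 0.37 × 0.0231337 = 0.00855947
  π_III·p_III = 0.07 × 0.00635991 = 0.000445193
  π_IV·p_IV = 0.22 × 0.00119487 = 0.000262872
Denominator: 0.0182449 + 0.00855947 + 0.000445193 + 0.000262872 = 0.0275125
Responsibility of Population IV: 0.000262872 / 0.0275125 ≈ 0.010

0.010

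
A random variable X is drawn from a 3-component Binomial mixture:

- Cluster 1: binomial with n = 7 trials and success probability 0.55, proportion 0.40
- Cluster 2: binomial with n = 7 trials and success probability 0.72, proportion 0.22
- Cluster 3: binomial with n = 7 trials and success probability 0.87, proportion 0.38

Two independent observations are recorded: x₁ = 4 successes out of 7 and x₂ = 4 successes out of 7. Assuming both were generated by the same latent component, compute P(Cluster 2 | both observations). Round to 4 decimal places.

By Bayes' theorem, P(k | x) = π_k f_k(x) / Σ_j π_j f_j(x).
Since both observations come from the same component, the likelihood for component k is f_k(x₁)·f_k(x₂).
  p_1 = [C(7,4)·0.55^4·0.45^3 = 35·0.0915063·0.091125 = 0.291848] × [0.291848] = 0.0851751
  p_2 = [C(7,4)·0.72^4·0.28^3 = 35·0.268739·0.021952 = 0.206477] × [0.206477] = 0.0426328
  p_3 = [C(7,4)·0.87^4·0.13^3 = 35·0.572898·0.002197 = 0.044053] × [0.044053] = 0.00194066
Multiply by the mixture weights:
  π_1·p_1 = 0.40 × 0.0851751 = 0.03407
  π_2·p_2 = 0.22 × 0.0426328 = 0.00937922
  π_3·p_3 = 0.38 × 0.00194066 = 0.000737452
Evidence: 0.03407 + 0.00937922 + 0.000737452 = 0.0441867
Responsibility of Cluster 2: 0.00937922 / 0.0441867 ≈ 0.2123

0.2123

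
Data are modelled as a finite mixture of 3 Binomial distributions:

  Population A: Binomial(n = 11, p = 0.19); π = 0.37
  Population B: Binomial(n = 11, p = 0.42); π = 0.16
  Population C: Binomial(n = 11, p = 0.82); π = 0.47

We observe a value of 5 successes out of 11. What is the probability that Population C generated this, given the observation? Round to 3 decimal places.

P(component k | x) = w_k·f_k(x) / marginal(x), where marginal(x) = Σ_j w_j·f_j(x).
Component likelihoods at x = 5 successes out of 11:
  f_A = 0.0323087
  f_B = 0.229856
  f_C = 0.00582568
Prior × likelihood for each component:
  w_A·f_A = 0.37 × 0.0323087 = 0.0119542
  w_B·f_B = 0.16 × 0.229856 = 0.036777
  w_C·f_C = 0.47 × 0.00582568 = 0.00273807
Normaliser: 0.0119542 + 0.036777 + 0.00273807 = 0.0514693
So the posterior for Population C is 0.00273807 / 0.0514693 ≈ 0.053.

0.053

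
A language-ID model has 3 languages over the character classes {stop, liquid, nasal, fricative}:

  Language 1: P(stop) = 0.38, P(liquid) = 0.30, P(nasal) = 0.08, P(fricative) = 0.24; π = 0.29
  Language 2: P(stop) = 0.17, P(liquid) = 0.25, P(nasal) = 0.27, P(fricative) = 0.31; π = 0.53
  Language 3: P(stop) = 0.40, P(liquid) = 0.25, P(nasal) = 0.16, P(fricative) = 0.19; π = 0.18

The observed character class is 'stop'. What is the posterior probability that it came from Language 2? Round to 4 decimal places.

0.3309

The responsibility of component k is π_k f_k(x) divided by Σ_j π_j f_j(x).
Categorical probabilities:
  p_1 = P(stop | comp) = 0.38
  p_2 = P(stop | comp) = 0.17
  p_3 = P(stop | comp) = 0.40
Unnormalised posteriors:
  π_1·p_1 = 0.29 × 0.38 = 0.1102
  π_2·p_2 = 0.53 × 0.17 = 0.0901
  π_3·p_3 = 0.18 × 0.4 = 0.072
Marginal: 0.1102 + 0.0901 + 0.072 = 0.2723
P(Language 2 | data) ≈ 0.3309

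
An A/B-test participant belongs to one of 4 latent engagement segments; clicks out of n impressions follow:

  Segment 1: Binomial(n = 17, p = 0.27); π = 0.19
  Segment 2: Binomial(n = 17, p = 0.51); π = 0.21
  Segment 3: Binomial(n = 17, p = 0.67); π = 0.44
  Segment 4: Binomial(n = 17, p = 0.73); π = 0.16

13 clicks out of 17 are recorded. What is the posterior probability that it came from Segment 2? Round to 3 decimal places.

0.043

Posterior ∝ prior × likelihood, so P(k | x) ∝ π_k f_k(x); normalise over all components.
Binomial probabilities:
  p_1 = C(17,13)·0.27^13·0.73^4 = 2380·4.05256e-08·0.283982 = 2.73903e-05
  p_2 = C(17,13)·0.51^13·0.49^4 = 2380·0.000157911·0.057648 = 0.0216657
  p_3 = C(17,13)·0.67^13·0.33^4 = 2380·0.00548242·0.0118592 = 0.154741
  p_4 = C(17,13)·0.73^13·0.27^4 = 2380·0.0167185·0.00531441 = 0.21146
Weight by the priors:
  π_1·p_1 = 0.19 × 2.73903e-05 = 5.20416e-06
  π_2·p_2 = 0.21 × 0.0216657 = 0.00454981
  π_3·p_3 = 0.44 × 0.154741 = 0.068086
  π_4·p_4 = 0.16 × 0.21146 = 0.0338337
Sum: 5.20416e-06 + 0.00454981 + 0.068086 + 0.0338337 = 0.106475
So the posterior for Segment 2 is 0.00454981 / 0.106475 ≈ 0.043.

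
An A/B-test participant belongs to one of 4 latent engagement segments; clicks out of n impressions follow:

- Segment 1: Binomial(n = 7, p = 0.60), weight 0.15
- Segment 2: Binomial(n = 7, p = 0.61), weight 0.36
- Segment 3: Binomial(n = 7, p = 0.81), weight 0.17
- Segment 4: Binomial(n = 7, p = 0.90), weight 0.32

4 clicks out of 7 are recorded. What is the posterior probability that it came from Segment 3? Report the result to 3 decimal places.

0.102

The responsibility of component k is π_k f_k(x) divided by Σ_j π_j f_j(x).
Component likelihoods at x = 4 clicks out of 7:
  L_1 = 0.290304
  L_2 = 0.287463
  L_3 = 0.10334
  L_4 = 0.0229635
Weight by the priors:
  π_1·L_1 = 0.15 × 0.290304 = 0.0435456
  π_2·L_2 = 0.36 × 0.287463 = 0.103487
  π_3·L_3 = 0.17 × 0.10334 = 0.0175678
  π_4·L_4 = 0.32 × 0.0229635 = 0.00734832
Sum: 0.0435456 + 0.103487 + 0.0175678 + 0.00734832 = 0.171948
So the posterior for Segment 3 is 0.0175678 / 0.171948 ≈ 0.102.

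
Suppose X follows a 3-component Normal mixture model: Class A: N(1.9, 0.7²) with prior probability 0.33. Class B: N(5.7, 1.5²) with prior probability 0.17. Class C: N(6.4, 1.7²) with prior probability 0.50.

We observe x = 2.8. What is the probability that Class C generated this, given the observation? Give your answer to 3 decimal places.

P(component k | x) = w_k·f_k(x) / marginal(x), where marginal(x) = Σ_j w_j·f_j(x).
Component likelihoods at x = 2.8:
  L_A = (1/(0.7·√(2π)))·exp(−(2.8−1.9)²/(2·0.7²)) = 0.569918·exp(-0.82653) = 0.249376
  L_B = (1/(1.5·√(2π)))·exp(−(2.8−5.7)²/(2·1.5²)) = 0.265962·exp(-1.86889) = 0.0410365
  L_C = (1/(1.7·√(2π)))·exp(−(2.8−6.4)²/(2·1.7²)) = 0.234672·exp(-2.24221) = 0.0249276
Weight by the priors:
  w_A·L_A = 0.33 × 0.249376 = 0.082294
  w_B·L_B = 0.17 × 0.0410365 = 0.00697621
  w_C·L_C = 0.50 × 0.0249276 = 0.0124638
Marginal: 0.082294 + 0.00697621 + 0.0124638 = 0.101734
Responsibility of Class C: 0.0124638 / 0.101734 ≈ 0.123

0.123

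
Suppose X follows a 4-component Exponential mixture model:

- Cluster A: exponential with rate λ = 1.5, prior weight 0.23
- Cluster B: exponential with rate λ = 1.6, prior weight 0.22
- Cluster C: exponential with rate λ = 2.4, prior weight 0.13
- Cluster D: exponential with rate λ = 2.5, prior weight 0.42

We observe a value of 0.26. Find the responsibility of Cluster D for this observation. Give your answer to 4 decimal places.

Posterior ∝ prior × likelihood, so P(k | x) ∝ w_k f_k(x); normalise over all components.
Exponential densities:
  f_A = 1.5·e^(−1.5·0.26) = 1.5·e^(−0.3900) = 1.01559
  f_B = 1.6·e^(−1.6·0.26) = 1.6·e^(−0.4160) = 1.05549
  f_C = 2.4·e^(−2.4·0.26) = 2.4·e^(−0.6240) = 1.28591
  f_D = 2.5·e^(−2.5·0.26) = 2.5·e^(−0.6500) = 1.30511
Weight by the priors:
  w_A·f_A = 0.23 × 1.01559 = 0.233585
  w_B·f_B = 0.22 × 1.05549 = 0.232207
  w_C·f_C = 0.13 × 1.28591 = 0.167169
  w_D·f_D = 0.42 × 1.30511 = 0.548148
Normaliser: 0.233585 + 0.232207 + 0.167169 + 0.548148 = 1.18111
P(Cluster D | x) ≈ 0.4641

0.4641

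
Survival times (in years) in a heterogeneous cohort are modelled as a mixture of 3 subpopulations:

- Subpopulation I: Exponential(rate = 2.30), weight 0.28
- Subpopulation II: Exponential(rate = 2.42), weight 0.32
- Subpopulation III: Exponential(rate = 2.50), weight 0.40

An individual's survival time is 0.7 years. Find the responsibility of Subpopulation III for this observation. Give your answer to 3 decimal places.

0.391

By Bayes' theorem, P(k | x) = π_k f_k(x) / Σ_j π_j f_j(x).
Component likelihoods at x = 0.7 years:
  f_I = 2.30·e^(−2.30·0.7) = 2.30·e^(−1.6100) = 0.459742
  f_II = 2.42·e^(−2.42·0.7) = 2.42·e^(−1.6940) = 0.444755
  f_III = 2.50·e^(−2.50·0.7) = 2.50·e^(−1.7500) = 0.434435
Weight by the priors:
  π_I·f_I = 0.28 × 0.459742 = 0.128728
  π_II·f_II = 0.32 × 0.444755 = 0.142321
  π_III·f_III = 0.40 × 0.434435 = 0.173774
Sum: 0.128728 + 0.142321 + 0.173774 = 0.444823
Responsibility of Subpopulation III: 0.173774 / 0.444823 ≈ 0.391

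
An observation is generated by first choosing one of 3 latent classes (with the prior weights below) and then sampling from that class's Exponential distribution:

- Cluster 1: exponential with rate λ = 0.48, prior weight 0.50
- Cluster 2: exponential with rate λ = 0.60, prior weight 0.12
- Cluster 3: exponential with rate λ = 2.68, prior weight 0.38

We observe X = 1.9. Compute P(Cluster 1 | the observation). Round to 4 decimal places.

P(component k | x) = π_k·f_k(x) / marginal(x), where marginal(x) = Σ_j π_j·f_j(x).
Exponential densities:
  f_1 = 0.192826
  f_2 = 0.191891
  f_3 = 0.0164705
Multiply by the mixture weights:
  π_1·f_1 = 0.50 × 0.192826 = 0.0964128
  π_2·f_2 = 0.12 × 0.191891 = 0.023027
  π_3·f_3 = 0.38 × 0.0164705 = 0.0062588
Marginal: 0.0964128 + 0.023027 + 0.0062588 = 0.125699
P(Cluster 1 | data) = 0.0964128 / 0.125699 ≈ 0.7670

0.7670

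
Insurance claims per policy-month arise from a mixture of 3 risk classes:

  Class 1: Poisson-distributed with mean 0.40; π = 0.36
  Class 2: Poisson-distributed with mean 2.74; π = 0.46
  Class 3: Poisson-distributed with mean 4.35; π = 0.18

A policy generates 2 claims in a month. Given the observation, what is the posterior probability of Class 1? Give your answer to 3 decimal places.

Posterior ∝ prior × likelihood, so P(k | x) ∝ π_k f_k(x); normalise over all components.
Evaluate each component's likelihood at the observed value:
  p_1 = 0.0536256
  p_2 = 0.242384
  p_3 = 0.122115
Multiply by the mixture weights:
  π_1·p_1 = 0.36 × 0.0536256 = 0.0193052
  π_2·p_2 = 0.46 × 0.242384 = 0.111497
  π_3·p_3 = 0.18 × 0.122115 = 0.0219806
Denominator: 0.0193052 + 0.111497 + 0.0219806 = 0.152783
Responsibility of Class 1: 0.0193052 / 0.152783 ≈ 0.126

0.126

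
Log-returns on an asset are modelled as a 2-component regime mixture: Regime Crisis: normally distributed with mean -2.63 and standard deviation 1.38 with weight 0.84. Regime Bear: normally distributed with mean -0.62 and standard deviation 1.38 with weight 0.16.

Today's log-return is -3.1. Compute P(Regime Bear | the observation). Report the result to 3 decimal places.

By Bayes' theorem, P(k | x) = P(Z=k) f_k(x) / Σ_j P(Z=j) f_j(x).
Component likelihoods at x = -3.1:
  L_Crisis = (1/(1.38·√(2π)))·exp(−(-3.1−-2.63)²/(2·1.38²)) = 0.289089·exp(-0.05800) = 0.272799
  L_Bear = (1/(1.38·√(2π)))·exp(−(-3.1−-0.62)²/(2·1.38²)) = 0.289089·exp(-1.61479) = 0.0575093
Multiply by the mixture weights:
  P(Z=Crisis)·L_Crisis = 0.84 × 0.272799 = 0.229151
  P(Z=Bear)·L_Bear = 0.16 × 0.0575093 = 0.00920149
Normaliser: 0.229151 + 0.00920149 = 0.238353
P(Regime Bear | -3.1) = 0.00920149 / 0.238353 ≈ 0.039

0.039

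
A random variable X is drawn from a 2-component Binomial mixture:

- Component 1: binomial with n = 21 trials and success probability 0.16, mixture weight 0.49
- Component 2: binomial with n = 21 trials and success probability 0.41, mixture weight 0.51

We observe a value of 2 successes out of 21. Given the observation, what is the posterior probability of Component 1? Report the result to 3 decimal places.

0.992

By Bayes' theorem, P(k | x) = π_k f_k(x) / Σ_j π_j f_j(x).
Binomial probabilities:
  f_1 = C(21,2)·0.16^2·0.84^19 = 210·0.0256·0.0364172 = 0.195779
  f_2 = C(21,2)·0.41^2·0.59^19 = 210·0.1681·4.4278e-05 = 0.00156306
Unnormalised posteriors:
  π_1·f_1 = 0.49 × 0.195779 = 0.0959316
  π_2·f_2 = 0.51 × 0.00156306 = 0.00079716
Normaliser: 0.0959316 + 0.00079716 = 0.0967288
Responsibility of Component 1: 0.0959316 / 0.0967288 ≈ 0.992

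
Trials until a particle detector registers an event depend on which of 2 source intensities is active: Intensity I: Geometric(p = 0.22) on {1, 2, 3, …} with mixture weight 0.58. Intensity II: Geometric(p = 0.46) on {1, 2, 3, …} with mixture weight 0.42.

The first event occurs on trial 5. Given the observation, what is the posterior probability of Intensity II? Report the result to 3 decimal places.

0.258

P(component k | x) = w_k·f_k(x) / marginal(x), where marginal(x) = Σ_j w_j·f_j(x).
Geometric probabilities:
  p_I = 0.0814331
  p_II = 0.0391141
Weight by the priors:
  w_I·p_I = 0.58 × 0.0814331 = 0.0472312
  w_II·p_II = 0.42 × 0.0391141 = 0.0164279
Evidence: 0.0472312 + 0.0164279 = 0.0636591
So the posterior for Intensity II is 0.0164279 / 0.0636591 ≈ 0.258.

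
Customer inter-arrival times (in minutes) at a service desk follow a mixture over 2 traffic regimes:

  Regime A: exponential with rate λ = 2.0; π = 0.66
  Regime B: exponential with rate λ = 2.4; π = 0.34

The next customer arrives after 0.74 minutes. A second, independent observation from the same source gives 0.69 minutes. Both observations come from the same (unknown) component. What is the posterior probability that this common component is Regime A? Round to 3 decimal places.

0.705

Apply Bayes' rule: the posterior for each component is proportional to its prior times its likelihood at x.
Since both observations come from the same component, the likelihood for component k is f_k(x₁)·f_k(x₂).
  L_A = [2.0·e^(−2.0·0.74) = 2.0·e^(−1.4800) = 0.455275] × [0.503157] = 0.229075
  L_B = [2.4·e^(−2.4·0.74) = 2.4·e^(−1.7760) = 0.406354] × [0.458163] = 0.186176
Multiply by the mixture weights:
  π_A·L_A = 0.66 × 0.229075 = 0.15119
  π_B·L_B = 0.34 × 0.186176 = 0.0632999
Evidence: 0.15119 + 0.0632999 = 0.214489
Responsibility of Regime A: 0.15119 / 0.214489 ≈ 0.705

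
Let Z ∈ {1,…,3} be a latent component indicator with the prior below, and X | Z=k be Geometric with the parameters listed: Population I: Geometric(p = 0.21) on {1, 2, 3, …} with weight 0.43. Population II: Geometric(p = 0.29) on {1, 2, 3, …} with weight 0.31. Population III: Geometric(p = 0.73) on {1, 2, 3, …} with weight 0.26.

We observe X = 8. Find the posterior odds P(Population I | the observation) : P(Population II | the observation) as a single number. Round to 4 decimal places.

Posterior odds = (P(Z=i) f_i(x)) / (P(Z=j) f_j(x)); the normalising sum cancels.
Component likelihoods at x = 8:
  p_I = 0.0403282
  p_II = 0.0263758
  p_III = 7.63606e-05
Odds = (0.43/0.31) × (0.0403282/0.0263758) = 1.3871 × 1.52898 ≈ 2.1208

2.1208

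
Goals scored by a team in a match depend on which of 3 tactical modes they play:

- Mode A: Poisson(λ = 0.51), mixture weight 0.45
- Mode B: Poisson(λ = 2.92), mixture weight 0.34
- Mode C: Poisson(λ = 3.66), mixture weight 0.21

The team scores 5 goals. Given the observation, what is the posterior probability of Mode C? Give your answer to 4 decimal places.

0.4763

Posterior ∝ prior × likelihood, so P(k | x) ∝ P(Z=k) f_k(x); normalise over all components.
Component likelihoods at x = 5 goals:
  f_A = e^(−0.51)·0.51^5/5! = 0.000172655
  f_B = e^(−2.92)·2.92^5/5! = 0.0954098
  f_C = e^(−3.66)·3.66^5/5! = 0.140834
Weight by the priors:
  P(Z=A)·f_A = 0.45 × 0.000172655 = 7.76948e-05
  P(Z=B)·f_B = 0.34 × 0.0954098 = 0.0324393
  P(Z=C)·f_C = 0.21 × 0.140834 = 0.0295751
Sum: 7.76948e-05 + 0.0324393 + 0.0295751 = 0.0620921
So the posterior for Mode C is 0.0295751 / 0.0620921 ≈ 0.4763.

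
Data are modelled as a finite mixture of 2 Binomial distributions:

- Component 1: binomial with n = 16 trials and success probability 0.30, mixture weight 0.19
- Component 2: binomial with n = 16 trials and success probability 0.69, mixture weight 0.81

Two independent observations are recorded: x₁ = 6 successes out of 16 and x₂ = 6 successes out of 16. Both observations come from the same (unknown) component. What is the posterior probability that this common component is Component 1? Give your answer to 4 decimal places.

0.9922

P(component k | x) = π_k·f_k(x) / marginal(x), where marginal(x) = Σ_j π_j·f_j(x).
Since both observations come from the same component, the likelihood for component k is f_k(x₁)·f_k(x₂).
  p_1 = [0.164904] × [0.164904] = 0.0271934
  p_2 = [0.0070833] × [0.0070833] = 5.01731e-05
Unnormalised posteriors:
  π_1·p_1 = 0.19 × 0.0271934 = 0.00516675
  π_2·p_2 = 0.81 × 5.01731e-05 = 4.06402e-05
Evidence: 0.00516675 + 4.06402e-05 = 0.00520739
P(Component 1 | data) = 0.00516675 / 0.00520739 ≈ 0.9922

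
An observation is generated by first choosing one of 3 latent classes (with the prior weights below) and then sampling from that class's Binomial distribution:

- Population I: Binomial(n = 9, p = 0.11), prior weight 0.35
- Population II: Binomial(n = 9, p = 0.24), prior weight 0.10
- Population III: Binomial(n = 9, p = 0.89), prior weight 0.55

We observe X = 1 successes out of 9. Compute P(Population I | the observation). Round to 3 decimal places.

Posterior ∝ prior × likelihood, so P(k | x) ∝ π_k f_k(x); normalise over all components.
Binomial probabilities:
  L_I = C(9,1)·0.11^1·0.89^8 = 9·0.11·0.393659 = 0.389722
  L_II = C(9,1)·0.24^1·0.76^8 = 9·0.24·0.111303 = 0.240416
  L_III = C(9,1)·0.89^1·0.11^8 = 9·0.89·2.14359e-08 = 1.71701e-07
Unnormalised posteriors:
  π_I·L_I = 0.35 × 0.389722 = 0.136403
  π_II·L_II = 0.10 × 0.240416 = 0.0240416
  π_III·L_III = 0.55 × 1.71701e-07 = 9.44358e-08
Evidence: 0.136403 + 0.0240416 + 9.44358e-08 = 0.160444
Responsibility of Population I: 0.136403 / 0.160444 ≈ 0.850

0.850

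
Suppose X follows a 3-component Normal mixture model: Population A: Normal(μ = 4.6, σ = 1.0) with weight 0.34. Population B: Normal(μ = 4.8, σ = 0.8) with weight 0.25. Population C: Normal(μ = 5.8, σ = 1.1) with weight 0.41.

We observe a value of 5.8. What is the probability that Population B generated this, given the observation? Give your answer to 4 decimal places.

The responsibility of component k is π_k f_k(x) divided by Σ_j π_j f_j(x).
Normal densities:
  f_A = 0.194186
  f_B = 0.228311
  f_C = 0.362675
Prior × likelihood for each component:
  π_A·f_A = 0.34 × 0.194186 = 0.0660233
  π_B·f_B = 0.25 × 0.228311 = 0.0570778
  π_C·f_C = 0.41 × 0.362675 = 0.148697
Marginal: 0.0660233 + 0.0570778 + 0.148697 = 0.271798
P(Population B | 5.8) = 0.0570778 / 0.271798 ≈ 0.2100

0.2100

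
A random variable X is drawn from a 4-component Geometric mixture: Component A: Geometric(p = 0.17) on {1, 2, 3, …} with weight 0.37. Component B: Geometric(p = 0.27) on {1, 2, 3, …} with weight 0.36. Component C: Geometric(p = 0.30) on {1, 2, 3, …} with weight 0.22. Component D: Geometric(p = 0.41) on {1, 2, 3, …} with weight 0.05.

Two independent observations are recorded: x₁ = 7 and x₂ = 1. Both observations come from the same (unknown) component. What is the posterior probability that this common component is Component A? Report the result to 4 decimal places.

The responsibility of component k is π_k f_k(x) divided by Σ_j π_j f_j(x).
Since both observations come from the same component, the likelihood for component k is f_k(x₁)·f_k(x₂).
  f_A = [0.0555799] × [0.17] = 0.00944858
  f_B = [0.0408602] × [0.27] = 0.0110323
  f_C = [0.0352947] × [0.3] = 0.0105884
  f_D = [0.017294] × [0.41] = 0.00709055
Unnormalised posteriors:
  π_A·f_A = 0.37 × 0.00944858 = 0.00349597
  π_B·f_B = 0.36 × 0.0110323 = 0.00397162
  π_C·f_C = 0.22 × 0.0105884 = 0.00232945
  π_D·f_D = 0.05 × 0.00709055 = 0.000354527
Denominator: 0.00349597 + 0.00397162 + 0.00232945 + 0.000354527 = 0.0101516
So the posterior for Component A is 0.00349597 / 0.0101516 ≈ 0.3444.

0.3444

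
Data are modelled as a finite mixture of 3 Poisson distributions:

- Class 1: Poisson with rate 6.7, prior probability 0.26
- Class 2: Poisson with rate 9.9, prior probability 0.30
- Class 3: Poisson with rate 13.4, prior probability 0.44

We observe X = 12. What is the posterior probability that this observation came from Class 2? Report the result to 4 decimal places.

0.3483

By Bayes' theorem, P(k | x) = P(Z=k) f_k(x) / Σ_j P(Z=j) f_j(x).
Evaluate each component's likelihood at the observed value:
  L_1 = e^(−6.7)·6.7^12/12! = 0.0210275
  L_2 = e^(−9.9)·9.9^12/12! = 0.0928475
  L_3 = e^(−13.4)·13.4^12/12! = 0.106017
Prior × likelihood for each component:
  P(Z=1)·L_1 = 0.26 × 0.0210275 = 0.00546715
  P(Z=2)·L_2 = 0.30 × 0.0928475 = 0.0278542
  P(Z=3)·L_3 = 0.44 × 0.106017 = 0.0466474
Normaliser: 0.00546715 + 0.0278542 + 0.0466474 = 0.0799688
So the posterior for Class 2 is 0.0278542 / 0.0799688 ≈ 0.3483.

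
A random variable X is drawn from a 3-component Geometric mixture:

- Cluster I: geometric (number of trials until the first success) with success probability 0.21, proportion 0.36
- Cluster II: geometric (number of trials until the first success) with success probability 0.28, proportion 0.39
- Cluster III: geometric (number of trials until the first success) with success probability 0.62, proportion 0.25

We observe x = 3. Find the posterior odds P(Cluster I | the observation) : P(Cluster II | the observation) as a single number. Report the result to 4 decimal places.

Posterior odds = (π_i f_i(x)) / (π_j f_j(x)); the normalising sum cancels.
Component likelihoods at x = 3:
  L_I = 0.131061
  L_II = 0.145152
  L_III = 0.089528
Odds = (0.36/0.39) × (0.131061/0.145152) = 0.923077 × 0.902922 ≈ 0.8335

0.8335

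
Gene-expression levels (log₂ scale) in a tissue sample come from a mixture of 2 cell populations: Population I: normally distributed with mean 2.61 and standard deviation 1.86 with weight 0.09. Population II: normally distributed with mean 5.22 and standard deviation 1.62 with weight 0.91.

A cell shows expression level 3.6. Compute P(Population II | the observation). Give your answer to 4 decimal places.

0.8903

The responsibility of component k is w_k f_k(x) divided by Σ_j w_j f_j(x).
Evaluate each component's likelihood at the observed value:
  L_I = 0.186157
  L_II = 0.149365
Multiply by the mixture weights:
  w_I·L_I = 0.09 × 0.186157 = 0.0167541
  w_II·L_II = 0.91 × 0.149365 = 0.135922
Evidence: 0.0167541 + 0.135922 = 0.152676
P(Population II | x) ≈ 0.8903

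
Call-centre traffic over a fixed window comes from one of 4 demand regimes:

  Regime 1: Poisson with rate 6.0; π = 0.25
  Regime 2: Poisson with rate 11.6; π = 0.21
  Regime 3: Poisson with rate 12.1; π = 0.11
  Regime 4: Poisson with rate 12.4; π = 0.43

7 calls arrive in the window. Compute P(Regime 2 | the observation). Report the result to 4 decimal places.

P(component k | x) = π_k·f_k(x) / marginal(x), where marginal(x) = Σ_j π_j·f_j(x).
Component likelihoods at x = 7 calls:
  f_1 = e^(−6.0)·6.0^7/7! = 0.137677
  f_2 = e^(−11.6)·11.6^7/7! = 0.0513996
  f_3 = e^(−12.1)·12.1^7/7! = 0.0418894
  f_4 = e^(−12.4)·12.4^7/7! = 0.0368358
Weight by the priors:
  π_1·f_1 = 0.25 × 0.137677 = 0.0344192
  π_2·f_2 = 0.21 × 0.0513996 = 0.0107939
  π_3·f_3 = 0.11 × 0.0418894 = 0.00460783
  π_4·f_4 = 0.43 × 0.0368358 = 0.0158394
Normaliser: 0.0344192 + 0.0107939 + 0.00460783 + 0.0158394 = 0.0656604
So the posterior for Regime 2 is 0.0107939 / 0.0656604 ≈ 0.1644.

0.1644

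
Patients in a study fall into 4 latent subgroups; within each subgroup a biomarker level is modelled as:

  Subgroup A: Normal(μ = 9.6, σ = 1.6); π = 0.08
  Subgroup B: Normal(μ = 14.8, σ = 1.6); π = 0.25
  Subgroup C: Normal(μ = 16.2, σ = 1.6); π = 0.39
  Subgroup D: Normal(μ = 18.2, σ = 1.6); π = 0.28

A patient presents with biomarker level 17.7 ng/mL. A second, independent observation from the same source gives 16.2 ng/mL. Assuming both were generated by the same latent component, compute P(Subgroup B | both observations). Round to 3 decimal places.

0.081

By Bayes' theorem, P(k | x) = π_k f_k(x) / Σ_j π_j f_j(x).
Since both observations come from the same component, the likelihood for component k is f_k(x₁)·f_k(x₂).
  L_A = [(1/(1.6·√(2π)))·exp(−(17.7−9.6)²/(2·1.6²)) = 0.249339·exp(-12.81445) = 6.78491e-07] × [5.03378e-05] = 3.41537e-11
  L_B = [(1/(1.6·√(2π)))·exp(−(17.7−14.8)²/(2·1.6²)) = 0.249339·exp(-1.64258) = 0.0482422] × [0.170034] = 0.00820284
  L_C = [(1/(1.6·√(2π)))·exp(−(17.7−16.2)²/(2·1.6²)) = 0.249339·exp(-0.43945) = 0.160671] × [0.249339] = 0.0400616
  L_D = [(1/(1.6·√(2π)))·exp(−(17.7−18.2)²/(2·1.6²)) = 0.249339·exp(-0.04883) = 0.237457] × [0.114156] = 0.027107
Prior × likelihood for each component:
  π_A·L_A = 0.08 × 3.41537e-11 = 2.7323e-12
  π_B·L_B = 0.25 × 0.00820284 = 0.00205071
  π_C·L_C = 0.39 × 0.0400616 = 0.015624
  π_D·L_D = 0.28 × 0.027107 = 0.00758997
Normaliser: 2.7323e-12 + 0.00205071 + 0.015624 + 0.00758997 = 0.0252647
So the posterior for Subgroup B is 0.00205071 / 0.0252647 ≈ 0.081.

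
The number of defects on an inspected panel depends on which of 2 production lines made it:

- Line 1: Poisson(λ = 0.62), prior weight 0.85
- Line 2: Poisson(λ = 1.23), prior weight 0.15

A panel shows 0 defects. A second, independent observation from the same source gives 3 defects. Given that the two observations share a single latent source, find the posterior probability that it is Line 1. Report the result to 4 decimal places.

0.7108

The responsibility of component k is P(Z=k) f_k(x) divided by Σ_j P(Z=j) f_j(x).
Since both observations come from the same component, the likelihood for component k is f_k(x₁)·f_k(x₂).
  L_1 = [e^(−0.62)·0.62^0/0! = 0.537944] × [0.0213679] = 0.0114947
  L_2 = [e^(−1.23)·1.23^0/0! = 0.292293] × [0.0906529] = 0.0264972
Unnormalised posteriors:
  P(Z=1)·L_1 = 0.85 × 0.0114947 = 0.00977052
  P(Z=2)·L_2 = 0.15 × 0.0264972 = 0.00397458
Marginal: 0.00977052 + 0.00397458 = 0.0137451
Responsibility of Line 1: 0.00977052 / 0.0137451 ≈ 0.7108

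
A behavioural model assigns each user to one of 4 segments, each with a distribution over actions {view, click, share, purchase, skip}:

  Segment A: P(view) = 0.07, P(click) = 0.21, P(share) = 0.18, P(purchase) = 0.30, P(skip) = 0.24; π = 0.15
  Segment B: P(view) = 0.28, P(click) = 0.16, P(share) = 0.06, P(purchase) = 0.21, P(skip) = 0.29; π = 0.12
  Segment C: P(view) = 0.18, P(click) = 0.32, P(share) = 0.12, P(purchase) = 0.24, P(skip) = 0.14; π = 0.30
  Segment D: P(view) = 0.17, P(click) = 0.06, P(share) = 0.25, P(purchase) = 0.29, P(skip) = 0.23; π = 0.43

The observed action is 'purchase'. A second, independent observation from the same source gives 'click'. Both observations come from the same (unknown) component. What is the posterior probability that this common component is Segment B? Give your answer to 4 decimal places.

0.0916

Apply Bayes' rule: the posterior for each component is proportional to its prior times its likelihood at x.
Since both observations come from the same component, the likelihood for component k is f_k(x₁)·f_k(x₂).
  p_A = [P(purchase | comp) = 0.30] × [0.21] = 0.063
  p_B = [P(purchase | comp) = 0.21] × [0.16] = 0.0336
  p_C = [P(purchase | comp) = 0.24] × [0.32] = 0.0768
  p_D = [P(purchase | comp) = 0.29] × [0.06] = 0.0174
Multiply by the mixture weights:
  π_A·p_A = 0.15 × 0.063 = 0.00945
  π_B·p_B = 0.12 × 0.0336 = 0.004032
  π_C·p_C = 0.30 × 0.0768 = 0.02304
  π_D·p_D = 0.43 × 0.0174 = 0.007482
Evidence: 0.00945 + 0.004032 + 0.02304 + 0.007482 = 0.044004
P(Segment B | data) ≈ 0.0916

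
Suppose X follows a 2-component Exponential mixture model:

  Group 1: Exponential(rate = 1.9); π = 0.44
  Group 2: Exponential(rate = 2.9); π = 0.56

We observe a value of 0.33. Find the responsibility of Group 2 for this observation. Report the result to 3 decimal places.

0.583

The responsibility of component k is π_k f_k(x) divided by Σ_j π_j f_j(x).
Exponential densities:
  L_1 = 1.9·e^(−1.9·0.33) = 1.9·e^(−0.6270) = 1.01496
  L_2 = 2.9·e^(−2.9·0.33) = 2.9·e^(−0.9570) = 1.11373
Prior × likelihood for each component:
  π_1·L_1 = 0.44 × 1.01496 = 0.446584
  π_2·L_2 = 0.56 × 1.11373 = 0.623686
Normaliser: 0.446584 + 0.623686 = 1.07027
P(Group 2 | data) = 0.623686 / 1.07027 ≈ 0.583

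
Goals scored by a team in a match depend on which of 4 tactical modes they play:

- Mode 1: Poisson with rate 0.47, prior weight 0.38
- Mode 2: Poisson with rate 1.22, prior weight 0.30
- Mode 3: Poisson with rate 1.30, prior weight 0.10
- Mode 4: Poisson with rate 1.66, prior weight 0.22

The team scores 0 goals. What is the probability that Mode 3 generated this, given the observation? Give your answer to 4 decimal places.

Apply Bayes' rule: the posterior for each component is proportional to its prior times its likelihood at x.
Evaluate each component's likelihood at the observed value:
  p_1 = e^(−0.47)·0.47^0/0! = 0.625002
  p_2 = e^(−1.22)·1.22^0/0! = 0.29523
  p_3 = e^(−1.30)·1.30^0/0! = 0.272532
  p_4 = e^(−1.66)·1.66^0/0! = 0.190139
Multiply by the mixture weights:
  π_1·p_1 = 0.38 × 0.625002 = 0.237501
  π_2·p_2 = 0.30 × 0.29523 = 0.0885691
  π_3·p_3 = 0.10 × 0.272532 = 0.0272532
  π_4·p_4 = 0.22 × 0.190139 = 0.0418306
Evidence: 0.237501 + 0.0885691 + 0.0272532 + 0.0418306 = 0.395154
P(Mode 3 | the observation) ≈ 0.0690

0.0690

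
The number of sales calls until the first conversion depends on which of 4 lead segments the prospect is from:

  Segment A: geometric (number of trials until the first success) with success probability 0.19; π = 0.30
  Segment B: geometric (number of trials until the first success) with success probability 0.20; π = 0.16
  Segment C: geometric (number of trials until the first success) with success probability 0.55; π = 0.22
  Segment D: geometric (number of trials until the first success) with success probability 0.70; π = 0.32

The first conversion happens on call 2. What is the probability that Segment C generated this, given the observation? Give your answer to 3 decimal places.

0.282

By Bayes' theorem, P(k | x) = w_k f_k(x) / Σ_j w_j f_j(x).
Component likelihoods at x = 2:
  f_A = 0.19·(1−0.19)^1 = 0.19·0.81 = 0.1539
  f_B = 0.20·(1−0.20)^1 = 0.20·0.8 = 0.16
  f_C = 0.55·(1−0.55)^1 = 0.55·0.45 = 0.2475
  f_D = 0.70·(1−0.70)^1 = 0.70·0.3 = 0.21
Multiply by the mixture weights:
  w_A·f_A = 0.30 × 0.1539 = 0.04617
  w_B·f_B = 0.16 × 0.16 = 0.0256
  w_C·f_C = 0.22 × 0.2475 = 0.05445
  w_D·f_D = 0.32 × 0.21 = 0.0672
Normaliser: 0.04617 + 0.0256 + 0.05445 + 0.0672 = 0.19342
So the posterior for Segment C is 0.05445 / 0.19342 ≈ 0.282.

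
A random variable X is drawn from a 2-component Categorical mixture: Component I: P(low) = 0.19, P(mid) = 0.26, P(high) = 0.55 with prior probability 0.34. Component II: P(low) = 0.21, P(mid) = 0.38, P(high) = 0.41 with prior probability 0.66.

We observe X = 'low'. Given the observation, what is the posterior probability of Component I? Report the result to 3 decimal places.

0.318

P(component k | x) = π_k·f_k(x) / marginal(x), where marginal(x) = Σ_j π_j·f_j(x).
Evaluate each component's likelihood at the observed value:
  p_I = P(low | comp) = 0.19
  p_II = P(low | comp) = 0.21
Weight by the priors:
  π_I·p_I = 0.34 × 0.19 = 0.0646
  π_II·p_II = 0.66 × 0.21 = 0.1386
Evidence: 0.0646 + 0.1386 = 0.2032
P(Component I | the observation) ≈ 0.318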